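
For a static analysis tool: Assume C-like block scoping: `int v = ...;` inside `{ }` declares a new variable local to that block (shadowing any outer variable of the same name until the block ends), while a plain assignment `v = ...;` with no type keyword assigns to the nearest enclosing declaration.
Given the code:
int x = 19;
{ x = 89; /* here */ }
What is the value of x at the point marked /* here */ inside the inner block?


Analyzing scoping rules:
Outer scope: declares x = 19
Inner block: 'x = 89;' has no type keyword, so it is an assignment to the outer x (no shadowing)
Inside the block, after the assignment -> 89
Result: 89

89


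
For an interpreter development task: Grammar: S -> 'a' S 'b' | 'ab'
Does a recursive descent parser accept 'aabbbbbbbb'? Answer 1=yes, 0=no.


Grammar accepts strings of the form a^n b^n (n >= 1)
Word: 'aabbbbbbbb'
Counting: 2 a's and 8 b's
Check: 2 == 8? No
Mismatch: a-count != b-count
Rejected

0


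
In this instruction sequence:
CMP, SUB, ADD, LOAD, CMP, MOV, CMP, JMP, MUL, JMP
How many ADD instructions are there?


Scanning instruction sequence for ADD:
  Position 1: CMP
  Position 2: SUB
  Position 3: ADD <- MATCH
  Position 4: LOAD
  Position 5: CMP
  Position 6: MOV
  Position 7: CMP
  Position 8: JMP
  Position 9: MUL
  Position 10: JMP
Matches at positions: [3]
Total ADD count: 1

1


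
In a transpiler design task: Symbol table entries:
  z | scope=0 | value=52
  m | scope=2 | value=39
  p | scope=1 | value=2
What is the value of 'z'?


Searching symbol table for 'z':
  z | scope=0 | value=52 <- MATCH
  m | scope=2 | value=39
  p | scope=1 | value=2
Found 'z' at scope 0 with value 52

52


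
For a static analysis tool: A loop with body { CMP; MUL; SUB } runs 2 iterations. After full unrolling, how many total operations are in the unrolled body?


Loop body operations: CMP, MUL, SUB (3 ops per iteration)
Unrolling 2 iterations:
  Iteration 1: CMP, MUL, SUB (3 ops)
  Iteration 2: CMP, MUL, SUB (3 ops)
Total: 2 iterations * 3 ops/iter = 6 operations

6


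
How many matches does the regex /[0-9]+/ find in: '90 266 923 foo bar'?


Pattern: /[0-9]+/ (int literals)
Input: '90 266 923 foo bar'
Scanning for matches:
  Match 1: '90'
  Match 2: '266'
  Match 3: '923'
Total matches: 3

3


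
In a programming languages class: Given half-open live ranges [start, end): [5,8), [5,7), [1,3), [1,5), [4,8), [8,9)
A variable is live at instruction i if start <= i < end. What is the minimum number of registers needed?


Live ranges:
  Var0: [5, 8)
  Var1: [5, 7)
  Var2: [1, 3)
  Var3: [1, 5)
  Var4: [4, 8)
  Var5: [8, 9)
Sweep-line events (position, delta, active):
  pos=1 start -> active=1
  pos=1 start -> active=2
  pos=3 end -> active=1
  pos=4 start -> active=2
  pos=5 end -> active=1
  pos=5 start -> active=2
  pos=5 start -> active=3
  pos=7 end -> active=2
  pos=8 end -> active=1
  pos=8 end -> active=0
  pos=8 start -> active=1
  pos=9 end -> active=0
Maximum simultaneous active: 3
Minimum registers needed: 3

3


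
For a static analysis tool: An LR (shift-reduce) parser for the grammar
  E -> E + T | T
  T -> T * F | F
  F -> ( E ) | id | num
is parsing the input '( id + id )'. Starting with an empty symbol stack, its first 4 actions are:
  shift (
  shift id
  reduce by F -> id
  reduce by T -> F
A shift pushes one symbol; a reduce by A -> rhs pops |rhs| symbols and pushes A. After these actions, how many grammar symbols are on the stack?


Tracking the symbol stack through each action:
  Action 1: shift '(' : push -> stack = [(] (size 1)
  Action 2: shift 'id' : push -> stack = [(, id] (size 2)
  Action 3: reduce by F -> id : pop 1, push F -> stack = [(, F] (size 2)
  Action 4: reduce by T -> F : pop 1, push T -> stack = [(, T] (size 2)
Final stack size: 2

2


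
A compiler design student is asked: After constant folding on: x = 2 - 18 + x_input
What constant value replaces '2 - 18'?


Identifying constant sub-expression:
  Original: x = 2 - 18 + x_input
  2 and 18 are both compile-time constants
  Evaluating: 2 - 18 = -16
  After folding: x = -16 + x_input

-16


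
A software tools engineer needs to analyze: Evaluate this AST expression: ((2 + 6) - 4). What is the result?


Expression: ((2 + 6) - 4)
Evaluating step by step:
  2 + 6 = 8
  8 - 4 = 4
Result: 4

4


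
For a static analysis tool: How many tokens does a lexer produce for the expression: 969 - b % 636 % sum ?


Scanning '969 - b % 636 % sum'
Token 1: '969' -> integer_literal
Token 2: '-' -> operator
Token 3: 'b' -> identifier
Token 4: '%' -> operator
Token 5: '636' -> integer_literal
Token 6: '%' -> operator
Token 7: 'sum' -> identifier
Total tokens: 7

7


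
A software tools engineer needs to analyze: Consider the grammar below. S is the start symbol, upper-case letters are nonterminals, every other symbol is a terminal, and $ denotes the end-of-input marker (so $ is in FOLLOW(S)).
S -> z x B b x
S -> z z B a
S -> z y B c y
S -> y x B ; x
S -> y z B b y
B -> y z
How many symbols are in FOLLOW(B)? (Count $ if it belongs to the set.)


S is the start symbol and does not occur in any rule body, so FOLLOW(S) = {$}.
Examining every occurrence of B in a rule body:
  S -> z x B b x : B is followed by terminal 'b' -> add 'b'
  S -> z z B a : B is followed by terminal 'a' -> add 'a'
  S -> z y B c y : B is followed by terminal 'c' -> add 'c'
  S -> y x B ; x : B is followed by terminal ';' -> add ';'
  S -> y z B b y : B is followed by terminal 'b' -> add 'b' (already in the set)
  B -> y z : B does not occur in the body -> contributes nothing
FOLLOW(B) = {;, a, b, c}
Count: 4

4


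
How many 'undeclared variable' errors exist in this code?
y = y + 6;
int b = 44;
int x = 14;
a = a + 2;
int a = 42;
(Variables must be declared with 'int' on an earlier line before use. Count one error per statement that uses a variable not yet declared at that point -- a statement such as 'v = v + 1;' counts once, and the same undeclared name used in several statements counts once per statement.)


Scanning code line by line:
  Line 1: use 'y' -> ERROR (undeclared)
  Line 2: declare 'b' -> declared = ['b']
  Line 3: declare 'x' -> declared = ['b', 'x']
  Line 4: use 'a' -> ERROR (undeclared)
  Line 5: declare 'a' -> declared = ['a', 'b', 'x']
Total undeclared variable errors: 2

2


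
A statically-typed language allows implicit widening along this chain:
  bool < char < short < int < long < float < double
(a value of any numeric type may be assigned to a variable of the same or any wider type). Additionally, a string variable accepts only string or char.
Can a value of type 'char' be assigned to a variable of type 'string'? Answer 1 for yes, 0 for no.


Target variable type: string
Source value type: char
Rule: string accepts only {string, char}
  source 'char' in {string, char}? Yes
Result: 1

1


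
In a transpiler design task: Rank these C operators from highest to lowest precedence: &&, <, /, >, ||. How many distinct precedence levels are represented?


Looking up precedence for each operator:
  && -> precedence 2
  < -> precedence 4
  / -> precedence 6
  > -> precedence 4
  || -> precedence 1
Sorted highest to lowest: /, <, >, &&, ||
Distinct precedence values: [6, 4, 2, 1]
Number of distinct levels: 4

4


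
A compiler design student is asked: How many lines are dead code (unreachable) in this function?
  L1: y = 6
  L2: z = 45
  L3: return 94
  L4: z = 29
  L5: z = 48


Analyzing control flow:
  L1: reachable (before return)
  L2: reachable (before return)
  L3: reachable (return statement)
  L4: DEAD (after return at L3)
  L5: DEAD (after return at L3)
Return at L3, total lines = 5
Dead lines: L4 through L5
Count: 2

2


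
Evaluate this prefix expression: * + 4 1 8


Parsing prefix expression: * + 4 1 8
Step 1: Innermost operation '+ 4 1'
  4 + 1 = 5
Step 2: Outer operation '* [5] 8'
  5 * 8 = 40

40


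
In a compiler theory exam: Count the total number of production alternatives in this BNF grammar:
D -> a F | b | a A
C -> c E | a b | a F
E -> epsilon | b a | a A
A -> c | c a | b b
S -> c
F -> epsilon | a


Counting alternatives per rule:
  D: 3 alternative(s)
  C: 3 alternative(s)
  E: 3 alternative(s)
  A: 3 alternative(s)
  S: 1 alternative(s)
  F: 2 alternative(s)
Sum: 3 + 3 + 3 + 3 + 1 + 2 = 15

15


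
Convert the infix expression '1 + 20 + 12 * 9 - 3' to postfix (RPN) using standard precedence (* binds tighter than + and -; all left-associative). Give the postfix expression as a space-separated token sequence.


Applying the shunting-yard algorithm:
  Operand 1 -> output
  Push '+' onto operator stack -> op-stack: [+]
  Operand 20 -> output
  See '+' (prec 1); top '+' (prec 1) >= it -> pop '+' to output
  Push '+' onto operator stack -> op-stack: [+]
  Operand 12 -> output
  Push '*' onto operator stack -> op-stack: [+, *]
  Operand 9 -> output
  See '-' (prec 1); top '*' (prec 2) >= it -> pop '*' to output
  See '-' (prec 1); top '+' (prec 1) >= it -> pop '+' to output
  Push '-' onto operator stack -> op-stack: [-]
  Operand 3 -> output
  End of input: pop '-' to output
Postfix result: 1 20 + 12 9 * + 3 -

1 20 + 12 9 * + 3 -


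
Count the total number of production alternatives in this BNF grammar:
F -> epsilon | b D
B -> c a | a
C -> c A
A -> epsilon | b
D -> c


Counting alternatives per rule:
  F: 2 alternative(s)
  B: 2 alternative(s)
  C: 1 alternative(s)
  A: 2 alternative(s)
  D: 1 alternative(s)
Sum: 2 + 2 + 1 + 2 + 1 = 8

8


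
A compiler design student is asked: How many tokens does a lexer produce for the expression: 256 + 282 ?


Scanning '256 + 282'
Token 1: '256' -> integer_literal
Token 2: '+' -> operator
Token 3: '282' -> integer_literal
Total tokens: 3

3


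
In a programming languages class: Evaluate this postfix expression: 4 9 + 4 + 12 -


Processing tokens left to right:
Push 4, Push 9
Pop 4 and 9, compute 4 + 9 = 13, push 13
Push 4
Pop 13 and 4, compute 13 + 4 = 17, push 17
Push 12
Pop 17 and 12, compute 17 - 12 = 5, push 5
Stack result: 5

5


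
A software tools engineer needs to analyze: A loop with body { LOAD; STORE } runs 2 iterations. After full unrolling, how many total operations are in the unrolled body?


Loop body operations: LOAD, STORE (2 ops per iteration)
Unrolling 2 iterations:
  Iteration 1: LOAD, STORE (2 ops)
  Iteration 2: LOAD, STORE (2 ops)
Total: 2 iterations * 2 ops/iter = 4 operations

4


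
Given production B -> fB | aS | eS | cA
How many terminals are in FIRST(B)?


Production: B -> fB | aS | eS | cA
Examining each alternative for leading terminals:
  B -> fB : first terminal = 'f'
  B -> aS : first terminal = 'a'
  B -> eS : first terminal = 'e'
  B -> cA : first terminal = 'c'
FIRST(B) = {a, c, e, f}
Count: 4

4


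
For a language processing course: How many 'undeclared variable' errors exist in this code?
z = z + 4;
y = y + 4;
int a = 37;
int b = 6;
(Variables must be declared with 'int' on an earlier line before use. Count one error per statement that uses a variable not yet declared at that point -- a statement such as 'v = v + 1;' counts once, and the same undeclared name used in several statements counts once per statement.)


Scanning code line by line:
  Line 1: use 'z' -> ERROR (undeclared)
  Line 2: use 'y' -> ERROR (undeclared)
  Line 3: declare 'a' -> declared = ['a']
  Line 4: declare 'b' -> declared = ['a', 'b']
Total undeclared variable errors: 2

2


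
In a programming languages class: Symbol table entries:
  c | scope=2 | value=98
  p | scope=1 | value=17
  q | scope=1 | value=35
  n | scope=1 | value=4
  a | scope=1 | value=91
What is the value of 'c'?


Searching symbol table for 'c':
  c | scope=2 | value=98 <- MATCH
  p | scope=1 | value=17
  q | scope=1 | value=35
  n | scope=1 | value=4
  a | scope=1 | value=91
Found 'c' at scope 2 with value 98

98


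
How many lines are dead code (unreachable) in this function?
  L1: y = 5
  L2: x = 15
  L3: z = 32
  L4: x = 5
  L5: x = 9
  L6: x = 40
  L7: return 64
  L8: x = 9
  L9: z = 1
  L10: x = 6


Analyzing control flow:
  L1: reachable (before return)
  L2: reachable (before return)
  L3: reachable (before return)
  L4: reachable (before return)
  L5: reachable (before return)
  L6: reachable (before return)
  L7: reachable (return statement)
  L8: DEAD (after return at L7)
  L9: DEAD (after return at L7)
  L10: DEAD (after return at L7)
Return at L7, total lines = 10
Dead lines: L8 through L10
Count: 3

3


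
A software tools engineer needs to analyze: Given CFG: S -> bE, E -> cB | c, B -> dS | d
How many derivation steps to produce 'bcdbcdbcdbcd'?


Grammar: S -> bE, E -> cB | c, B -> dS | d
Deriving 'bcdbcdbcdbcd':
Step 1: S -> bE => bE
Step 2: E -> cB => bcB
Step 3: B -> dS => bcdS
Step 4: S -> bE => bcdbE
Step 5: E -> cB => bcdbcB
Step 6: B -> dS => bcdbcdS
Step 7: S -> bE => bcdbcdbE
Step 8: E -> cB => bcdbcdbcB
Step 9: B -> dS => bcdbcdbcdS
Step 10: S -> bE => bcdbcdbcdbE
Step 11: E -> cB => bcdbcdbcdbcB
Step 12: B -> d => bcdbcdbcdbcd
Total derivation steps: 12

12


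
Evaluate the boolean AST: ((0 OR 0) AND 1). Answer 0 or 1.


Step 1: Evaluate inner node
  0 OR 0 = 0
Step 2: Evaluate root node
  0 AND 1 = 0

0


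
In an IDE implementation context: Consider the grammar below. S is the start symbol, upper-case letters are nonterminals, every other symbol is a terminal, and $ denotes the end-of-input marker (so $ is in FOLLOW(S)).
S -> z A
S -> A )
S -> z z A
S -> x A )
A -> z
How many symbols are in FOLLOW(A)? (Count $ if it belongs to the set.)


S is the start symbol and does not occur in any rule body, so FOLLOW(S) = {$}.
Examining every occurrence of A in a rule body:
  S -> z A : A is at the right end -> add FOLLOW(S) = {$}
  S -> A ) : A is followed by terminal ')' -> add ')'
  S -> z z A : A is at the right end -> add FOLLOW(S) = {$} (already in the set)
  S -> x A ) : A is followed by terminal ')' -> add ')' (already in the set)
  A -> z : A does not occur in the body -> contributes nothing
FOLLOW(A) = {), $}
Count: 2

2


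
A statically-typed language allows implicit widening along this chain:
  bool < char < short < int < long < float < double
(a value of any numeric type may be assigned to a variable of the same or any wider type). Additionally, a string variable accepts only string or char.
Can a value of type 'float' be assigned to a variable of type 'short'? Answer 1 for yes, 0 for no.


Target variable type: short
Source value type: float
Numeric ranks: float=5, short=2
Widening allowed iff rank(source) <= rank(target): 5 <= 2? No
Result: 0

0


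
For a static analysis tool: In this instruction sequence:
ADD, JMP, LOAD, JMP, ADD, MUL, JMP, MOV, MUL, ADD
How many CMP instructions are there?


Scanning instruction sequence for CMP:
  Position 1: ADD
  Position 2: JMP
  Position 3: LOAD
  Position 4: JMP
  Position 5: ADD
  Position 6: MUL
  Position 7: JMP
  Position 8: MOV
  Position 9: MUL
  Position 10: ADD
Matches at positions: []
Total CMP count: 0

0


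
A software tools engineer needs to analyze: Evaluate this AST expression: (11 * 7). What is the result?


Expression: (11 * 7)
Evaluating step by step:
  11 * 7 = 77
Result: 77

77


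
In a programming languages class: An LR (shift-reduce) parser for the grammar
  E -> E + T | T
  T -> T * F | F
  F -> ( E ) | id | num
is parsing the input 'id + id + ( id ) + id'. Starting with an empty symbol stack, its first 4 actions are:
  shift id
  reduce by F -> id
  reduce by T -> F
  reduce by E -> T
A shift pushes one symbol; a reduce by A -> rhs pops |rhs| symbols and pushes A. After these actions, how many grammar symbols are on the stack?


Tracking the symbol stack through each action:
  Action 1: shift 'id' : push -> stack = [id] (size 1)
  Action 2: reduce by F -> id : pop 1, push F -> stack = [F] (size 1)
  Action 3: reduce by T -> F : pop 1, push T -> stack = [T] (size 1)
  Action 4: reduce by E -> T : pop 1, push E -> stack = [E] (size 1)
Final stack size: 1

1


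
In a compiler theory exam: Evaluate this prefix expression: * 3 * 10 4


Parsing prefix expression: * 3 * 10 4
Step 1: Innermost operation '* 10 4'
  10 * 4 = 40
Step 2: Outer operation '* 3 [40]'
  3 * 40 = 120

120


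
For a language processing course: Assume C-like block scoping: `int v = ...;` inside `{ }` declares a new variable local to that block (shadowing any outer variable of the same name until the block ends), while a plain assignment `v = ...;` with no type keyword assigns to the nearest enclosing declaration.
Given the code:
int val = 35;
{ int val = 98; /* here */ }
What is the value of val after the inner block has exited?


Analyzing scoping rules:
Outer scope: declares val = 35
Inner block: 'int val = 98;' declares a NEW val that shadows the outer one
When the block exits the inner val goes out of scope; the outer val was never modified -> 35
Result: 35

35


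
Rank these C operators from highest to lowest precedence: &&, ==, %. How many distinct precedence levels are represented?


Looking up precedence for each operator:
  && -> precedence 2
  == -> precedence 3
  % -> precedence 6
Sorted highest to lowest: %, ==, &&
Distinct precedence values: [6, 3, 2]
Number of distinct levels: 3

3


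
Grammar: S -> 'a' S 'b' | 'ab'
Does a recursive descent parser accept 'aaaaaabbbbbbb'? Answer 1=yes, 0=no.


Grammar accepts strings of the form a^n b^n (n >= 1)
Word: 'aaaaaabbbbbbb'
Counting: 6 a's and 7 b's
Check: 6 == 7? No
Mismatch: a-count != b-count
Rejected

0


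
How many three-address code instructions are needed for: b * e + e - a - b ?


Expression: b * e + e - a - b
Generating three-address code (respecting * over +/- precedence):
  Instruction 1: t1 = b * e
  Instruction 2: t2 = t1 + e
  Instruction 3: t3 = t2 - a
  Instruction 4: t4 = t3 - b
Total instructions: 4

4


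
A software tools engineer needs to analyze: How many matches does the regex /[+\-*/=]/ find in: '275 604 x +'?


Pattern: /[+\-*/=]/ (operators)
Input: '275 604 x +'
Scanning for matches:
  Match 1: '+'
Total matches: 1

1


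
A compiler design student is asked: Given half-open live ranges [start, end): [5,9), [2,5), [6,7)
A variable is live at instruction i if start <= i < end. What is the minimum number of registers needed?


Live ranges:
  Var0: [5, 9)
  Var1: [2, 5)
  Var2: [6, 7)
Sweep-line events (position, delta, active):
  pos=2 start -> active=1
  pos=5 end -> active=0
  pos=5 start -> active=1
  pos=6 start -> active=2
  pos=7 end -> active=1
  pos=9 end -> active=0
Maximum simultaneous active: 2
Minimum registers needed: 2

2


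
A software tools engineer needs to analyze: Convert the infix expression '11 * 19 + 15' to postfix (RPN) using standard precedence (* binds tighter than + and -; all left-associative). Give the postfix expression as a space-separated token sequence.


Applying the shunting-yard algorithm:
  Operand 11 -> output
  Push '*' onto operator stack -> op-stack: [*]
  Operand 19 -> output
  See '+' (prec 1); top '*' (prec 2) >= it -> pop '*' to output
  Push '+' onto operator stack -> op-stack: [+]
  Operand 15 -> output
  End of input: pop '+' to output
Postfix result: 11 19 * 15 +

11 19 * 15 +


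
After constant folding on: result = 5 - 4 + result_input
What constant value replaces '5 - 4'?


Identifying constant sub-expression:
  Original: result = 5 - 4 + result_input
  5 and 4 are both compile-time constants
  Evaluating: 5 - 4 = 1
  After folding: result = 1 + result_input

1


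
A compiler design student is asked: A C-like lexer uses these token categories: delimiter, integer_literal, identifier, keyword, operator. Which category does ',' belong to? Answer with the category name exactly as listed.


Token: ','
Checking categories:
  identifier: no
  integer_literal: no
  operator: no
  keyword: no
  delimiter: YES
Category: delimiter

delimiter


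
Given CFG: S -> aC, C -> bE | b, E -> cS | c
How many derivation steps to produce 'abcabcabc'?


Grammar: S -> aC, C -> bE | b, E -> cS | c
Deriving 'abcabcabc':
Step 1: S -> aC => aC
Step 2: C -> bE => abE
Step 3: E -> cS => abcS
Step 4: S -> aC => abcaC
Step 5: C -> bE => abcabE
Step 6: E -> cS => abcabcS
Step 7: S -> aC => abcabcaC
Step 8: C -> bE => abcabcabE
Step 9: E -> c => abcabcabc
Total derivation steps: 9

9


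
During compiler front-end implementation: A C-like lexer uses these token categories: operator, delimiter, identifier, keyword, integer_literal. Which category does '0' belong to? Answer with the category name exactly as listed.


Token: '0'
Checking categories:
  identifier: no
  integer_literal: YES
  operator: no
  keyword: no
  delimiter: no
Category: integer_literal

integer_literal


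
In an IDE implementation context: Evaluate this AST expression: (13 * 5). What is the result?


Expression: (13 * 5)
Evaluating step by step:
  13 * 5 = 65
Result: 65

65


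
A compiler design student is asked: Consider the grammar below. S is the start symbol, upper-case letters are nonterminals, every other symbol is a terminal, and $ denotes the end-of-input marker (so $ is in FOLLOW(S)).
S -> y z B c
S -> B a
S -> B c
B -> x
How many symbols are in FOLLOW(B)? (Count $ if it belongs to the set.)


S is the start symbol and does not occur in any rule body, so FOLLOW(S) = {$}.
Examining every occurrence of B in a rule body:
  S -> y z B c : B is followed by terminal 'c' -> add 'c'
  S -> B a : B is followed by terminal 'a' -> add 'a'
  S -> B c : B is followed by terminal 'c' -> add 'c' (already in the set)
  B -> x : B does not occur in the body -> contributes nothing
FOLLOW(B) = {a, c}
Count: 2

2


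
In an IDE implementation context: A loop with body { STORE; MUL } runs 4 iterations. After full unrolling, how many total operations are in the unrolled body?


Loop body operations: STORE, MUL (2 ops per iteration)
Unrolling 4 iterations:
  Iteration 1: STORE, MUL (2 ops)
  Iteration 2: STORE, MUL (2 ops)
  Iteration 3: STORE, MUL (2 ops)
  Iteration 4: STORE, MUL (2 ops)
Total: 4 iterations * 2 ops/iter = 8 operations

8


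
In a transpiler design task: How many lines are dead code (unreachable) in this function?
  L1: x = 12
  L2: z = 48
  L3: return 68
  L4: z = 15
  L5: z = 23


Analyzing control flow:
  L1: reachable (before return)
  L2: reachable (before return)
  L3: reachable (return statement)
  L4: DEAD (after return at L3)
  L5: DEAD (after return at L3)
Return at L3, total lines = 5
Dead lines: L4 through L5
Count: 2

2


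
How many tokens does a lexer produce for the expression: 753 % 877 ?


Scanning '753 % 877'
Token 1: '753' -> integer_literal
Token 2: '%' -> operator
Token 3: '877' -> integer_literal
Total tokens: 3

3


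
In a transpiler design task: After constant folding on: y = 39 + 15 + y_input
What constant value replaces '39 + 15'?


Identifying constant sub-expression:
  Original: y = 39 + 15 + y_input
  39 and 15 are both compile-time constants
  Evaluating: 39 + 15 = 54
  After folding: y = 54 + y_input

54


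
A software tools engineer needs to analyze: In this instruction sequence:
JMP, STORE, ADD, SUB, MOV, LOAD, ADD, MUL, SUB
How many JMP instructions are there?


Scanning instruction sequence for JMP:
  Position 1: JMP <- MATCH
  Position 2: STORE
  Position 3: ADD
  Position 4: SUB
  Position 5: MOV
  Position 6: LOAD
  Position 7: ADD
  Position 8: MUL
  Position 9: SUB
Matches at positions: [1]
Total JMP count: 1

1


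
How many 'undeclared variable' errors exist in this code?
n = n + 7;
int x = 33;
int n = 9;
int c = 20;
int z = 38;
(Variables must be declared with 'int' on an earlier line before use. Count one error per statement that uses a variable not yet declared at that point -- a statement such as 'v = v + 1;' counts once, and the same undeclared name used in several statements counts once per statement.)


Scanning code line by line:
  Line 1: use 'n' -> ERROR (undeclared)
  Line 2: declare 'x' -> declared = ['x']
  Line 3: declare 'n' -> declared = ['n', 'x']
  Line 4: declare 'c' -> declared = ['c', 'n', 'x']
  Line 5: declare 'z' -> declared = ['c', 'n', 'x', 'z']
Total undeclared variable errors: 1

1


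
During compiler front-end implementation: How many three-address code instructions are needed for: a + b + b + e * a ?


Expression: a + b + b + e * a
Generating three-address code (respecting * over +/- precedence):
  Instruction 1: t1 = e * a
  Instruction 2: t2 = a + b
  Instruction 3: t3 = t2 + b
  Instruction 4: t4 = t3 + t1
Total instructions: 4

4


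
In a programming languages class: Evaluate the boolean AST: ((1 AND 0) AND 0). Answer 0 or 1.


Step 1: Evaluate inner node
  1 AND 0 = 0
Step 2: Evaluate root node
  0 AND 0 = 0

0


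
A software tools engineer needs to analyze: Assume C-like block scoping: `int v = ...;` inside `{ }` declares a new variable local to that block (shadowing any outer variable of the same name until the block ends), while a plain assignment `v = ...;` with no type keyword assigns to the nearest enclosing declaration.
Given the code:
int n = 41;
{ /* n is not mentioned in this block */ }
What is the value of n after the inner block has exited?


Analyzing scoping rules:
Outer scope: declares n = 41
Inner block: n is neither redeclared nor assigned -> unchanged
After the block -> 41
Result: 41

41


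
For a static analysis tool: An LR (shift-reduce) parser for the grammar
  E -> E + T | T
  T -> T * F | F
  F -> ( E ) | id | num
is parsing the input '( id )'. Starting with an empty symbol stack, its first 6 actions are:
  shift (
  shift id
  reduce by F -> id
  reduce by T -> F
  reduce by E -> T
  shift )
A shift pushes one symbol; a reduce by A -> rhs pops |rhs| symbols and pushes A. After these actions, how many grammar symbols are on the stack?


Tracking the symbol stack through each action:
  Action 1: shift '(' : push -> stack = [(] (size 1)
  Action 2: shift 'id' : push -> stack = [(, id] (size 2)
  Action 3: reduce by F -> id : pop 1, push F -> stack = [(, F] (size 2)
  Action 4: reduce by T -> F : pop 1, push T -> stack = [(, T] (size 2)
  Action 5: reduce by E -> T : pop 1, push E -> stack = [(, E] (size 2)
  Action 6: shift ')' : push -> stack = [(, E, )] (size 3)
Final stack size: 3

3


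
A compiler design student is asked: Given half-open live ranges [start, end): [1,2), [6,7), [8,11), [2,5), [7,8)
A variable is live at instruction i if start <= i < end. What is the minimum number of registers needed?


Live ranges:
  Var0: [1, 2)
  Var1: [6, 7)
  Var2: [8, 11)
  Var3: [2, 5)
  Var4: [7, 8)
Sweep-line events (position, delta, active):
  pos=1 start -> active=1
  pos=2 end -> active=0
  pos=2 start -> active=1
  pos=5 end -> active=0
  pos=6 start -> active=1
  pos=7 end -> active=0
  pos=7 start -> active=1
  pos=8 end -> active=0
  pos=8 start -> active=1
  pos=11 end -> active=0
Maximum simultaneous active: 1
Minimum registers needed: 1

1


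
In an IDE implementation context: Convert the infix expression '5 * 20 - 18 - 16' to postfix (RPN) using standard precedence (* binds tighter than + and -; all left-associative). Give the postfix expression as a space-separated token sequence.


Applying the shunting-yard algorithm:
  Operand 5 -> output
  Push '*' onto operator stack -> op-stack: [*]
  Operand 20 -> output
  See '-' (prec 1); top '*' (prec 2) >= it -> pop '*' to output
  Push '-' onto operator stack -> op-stack: [-]
  Operand 18 -> output
  See '-' (prec 1); top '-' (prec 1) >= it -> pop '-' to output
  Push '-' onto operator stack -> op-stack: [-]
  Operand 16 -> output
  End of input: pop '-' to output
Postfix result: 5 20 * 18 - 16 -

5 20 * 18 - 16 -


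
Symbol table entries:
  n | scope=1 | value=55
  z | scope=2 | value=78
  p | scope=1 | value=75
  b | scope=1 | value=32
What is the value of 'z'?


Searching symbol table for 'z':
  n | scope=1 | value=55
  z | scope=2 | value=78 <- MATCH
  p | scope=1 | value=75
  b | scope=1 | value=32
Found 'z' at scope 2 with value 78

78


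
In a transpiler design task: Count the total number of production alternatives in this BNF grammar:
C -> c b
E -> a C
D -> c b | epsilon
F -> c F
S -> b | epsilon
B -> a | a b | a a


Counting alternatives per rule:
  C: 1 alternative(s)
  E: 1 alternative(s)
  D: 2 alternative(s)
  F: 1 alternative(s)
  S: 2 alternative(s)
  B: 3 alternative(s)
Sum: 1 + 1 + 2 + 1 + 2 + 3 = 10

10


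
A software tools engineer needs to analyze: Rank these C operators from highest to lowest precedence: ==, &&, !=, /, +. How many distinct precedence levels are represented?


Looking up precedence for each operator:
  == -> precedence 3
  && -> precedence 2
  != -> precedence 3
  / -> precedence 6
  + -> precedence 5
Sorted highest to lowest: /, +, ==, !=, &&
Distinct precedence values: [6, 5, 3, 2]
Number of distinct levels: 4

4


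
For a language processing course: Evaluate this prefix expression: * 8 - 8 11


Parsing prefix expression: * 8 - 8 11
Step 1: Innermost operation '- 8 11'
  8 - 11 = -3
Step 2: Outer operation '* 8 [-3]'
  8 * -3 = -24

-24


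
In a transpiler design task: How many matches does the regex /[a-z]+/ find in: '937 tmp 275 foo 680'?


Pattern: /[a-z]+/ (identifiers)
Input: '937 tmp 275 foo 680'
Scanning for matches:
  Match 1: 'tmp'
  Match 2: 'foo'
Total matches: 2

2


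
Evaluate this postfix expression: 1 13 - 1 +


Processing tokens left to right:
Push 1, Push 13
Pop 1 and 13, compute 1 - 13 = -12, push -12
Push 1
Pop -12 and 1, compute -12 + 1 = -11, push -11
Stack result: -11

-11


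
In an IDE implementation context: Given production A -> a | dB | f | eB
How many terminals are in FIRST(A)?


Production: A -> a | dB | f | eB
Examining each alternative for leading terminals:
  A -> a : first terminal = 'a'
  A -> dB : first terminal = 'd'
  A -> f : first terminal = 'f'
  A -> eB : first terminal = 'e'
FIRST(A) = {a, d, e, f}
Count: 4

4


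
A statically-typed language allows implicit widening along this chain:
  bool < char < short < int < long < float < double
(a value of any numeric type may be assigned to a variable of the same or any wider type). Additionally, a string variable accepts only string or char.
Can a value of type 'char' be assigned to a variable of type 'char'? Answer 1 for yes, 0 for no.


Target variable type: char
Source value type: char
Numeric ranks: char=1, char=1
Widening allowed iff rank(source) <= rank(target): 1 <= 1? Yes
Result: 1

1


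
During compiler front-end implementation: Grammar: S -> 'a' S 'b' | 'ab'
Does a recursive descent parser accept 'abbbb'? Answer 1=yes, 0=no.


Grammar accepts strings of the form a^n b^n (n >= 1)
Word: 'abbbb'
Counting: 1 a's and 4 b's
Check: 1 == 4? No
Mismatch: a-count != b-count
Rejected

0


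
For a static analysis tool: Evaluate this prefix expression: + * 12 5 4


Parsing prefix expression: + * 12 5 4
Step 1: Innermost operation '* 12 5'
  12 * 5 = 60
Step 2: Outer operation '+ [60] 4'
  60 + 4 = 64

64


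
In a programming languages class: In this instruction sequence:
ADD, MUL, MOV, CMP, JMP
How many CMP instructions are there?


Scanning instruction sequence for CMP:
  Position 1: ADD
  Position 2: MUL
  Position 3: MOV
  Position 4: CMP <- MATCH
  Position 5: JMP
Matches at positions: [4]
Total CMP count: 1

1


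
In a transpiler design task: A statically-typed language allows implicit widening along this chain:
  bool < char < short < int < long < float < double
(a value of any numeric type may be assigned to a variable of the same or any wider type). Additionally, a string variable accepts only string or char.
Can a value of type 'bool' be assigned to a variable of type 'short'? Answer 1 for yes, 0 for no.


Target variable type: short
Source value type: bool
Numeric ranks: bool=0, short=2
Widening allowed iff rank(source) <= rank(target): 0 <= 2? Yes
Result: 1

1


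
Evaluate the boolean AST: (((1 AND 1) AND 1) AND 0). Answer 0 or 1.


Step 1: Evaluate inner node
  1 AND 1 = 1
Step 2: Evaluate next node
  1 AND 1 = 1
Step 3: Evaluate root node
  1 AND 0 = 0

0


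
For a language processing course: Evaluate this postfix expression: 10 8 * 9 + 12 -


Processing tokens left to right:
Push 10, Push 8
Pop 10 and 8, compute 10 * 8 = 80, push 80
Push 9
Pop 80 and 9, compute 80 + 9 = 89, push 89
Push 12
Pop 89 and 12, compute 89 - 12 = 77, push 77
Stack result: 77

77


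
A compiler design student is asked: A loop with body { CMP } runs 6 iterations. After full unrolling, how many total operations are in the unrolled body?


Loop body operations: CMP (1 op per iteration)
Unrolling 6 iterations:
  Iteration 1: CMP (1 ops)
  Iteration 2: CMP (1 ops)
  Iteration 3: CMP (1 ops)
  Iteration 4: CMP (1 ops)
  Iteration 5: CMP (1 ops)
  Iteration 6: CMP (1 ops)
Total: 6 iterations * 1 ops/iter = 6 operations

6


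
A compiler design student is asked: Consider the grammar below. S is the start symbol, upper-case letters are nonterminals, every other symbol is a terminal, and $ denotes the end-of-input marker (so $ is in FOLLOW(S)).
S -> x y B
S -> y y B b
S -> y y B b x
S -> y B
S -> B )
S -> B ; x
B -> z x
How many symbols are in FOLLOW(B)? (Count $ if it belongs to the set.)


S is the start symbol and does not occur in any rule body, so FOLLOW(S) = {$}.
Examining every occurrence of B in a rule body:
  S -> x y B : B is at the right end -> add FOLLOW(S) = {$}
  S -> y y B b : B is followed by terminal 'b' -> add 'b'
  S -> y y B b x : B is followed by terminal 'b' -> add 'b' (already in the set)
  S -> y B : B is at the right end -> add FOLLOW(S) = {$} (already in the set)
  S -> B ) : B is followed by terminal ')' -> add ')'
  S -> B ; x : B is followed by terminal ';' -> add ';'
  B -> z x : B does not occur in the body -> contributes nothing
FOLLOW(B) = {), ;, b, $}
Count: 4

4


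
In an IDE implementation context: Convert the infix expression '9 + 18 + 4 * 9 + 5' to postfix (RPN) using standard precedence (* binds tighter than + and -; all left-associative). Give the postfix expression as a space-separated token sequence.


Applying the shunting-yard algorithm:
  Operand 9 -> output
  Push '+' onto operator stack -> op-stack: [+]
  Operand 18 -> output
  See '+' (prec 1); top '+' (prec 1) >= it -> pop '+' to output
  Push '+' onto operator stack -> op-stack: [+]
  Operand 4 -> output
  Push '*' onto operator stack -> op-stack: [+, *]
  Operand 9 -> output
  See '+' (prec 1); top '*' (prec 2) >= it -> pop '*' to output
  See '+' (prec 1); top '+' (prec 1) >= it -> pop '+' to output
  Push '+' onto operator stack -> op-stack: [+]
  Operand 5 -> output
  End of input: pop '+' to output
Postfix result: 9 18 + 4 9 * + 5 +

9 18 + 4 9 * + 5 +


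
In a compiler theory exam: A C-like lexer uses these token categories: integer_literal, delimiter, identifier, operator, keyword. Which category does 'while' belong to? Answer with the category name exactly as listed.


Token: 'while'
Checking categories:
  identifier: no
  integer_literal: no
  operator: no
  keyword: YES
  delimiter: no
Category: keyword

keyword


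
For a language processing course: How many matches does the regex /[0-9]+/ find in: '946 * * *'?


Pattern: /[0-9]+/ (int literals)
Input: '946 * * *'
Scanning for matches:
  Match 1: '946'
Total matches: 1

1


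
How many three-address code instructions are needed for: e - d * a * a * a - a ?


Expression: e - d * a * a * a - a
Generating three-address code (respecting * over +/- precedence):
  Instruction 1: t1 = d * a
  Instruction 2: t2 = t1 * a
  Instruction 3: t3 = t2 * a
  Instruction 4: t4 = e - t3
  Instruction 5: t5 = t4 - a
Total instructions: 5

5


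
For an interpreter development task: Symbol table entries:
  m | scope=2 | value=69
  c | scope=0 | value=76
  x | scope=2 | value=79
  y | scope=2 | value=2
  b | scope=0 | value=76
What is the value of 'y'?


Searching symbol table for 'y':
  m | scope=2 | value=69
  c | scope=0 | value=76
  x | scope=2 | value=79
  y | scope=2 | value=2 <- MATCH
  b | scope=0 | value=76
Found 'y' at scope 2 with value 2

2


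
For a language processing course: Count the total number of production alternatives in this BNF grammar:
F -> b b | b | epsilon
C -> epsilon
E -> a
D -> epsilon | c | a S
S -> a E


Counting alternatives per rule:
  F: 3 alternative(s)
  C: 1 alternative(s)
  E: 1 alternative(s)
  D: 3 alternative(s)
  S: 1 alternative(s)
Sum: 3 + 1 + 1 + 3 + 1 = 9

9


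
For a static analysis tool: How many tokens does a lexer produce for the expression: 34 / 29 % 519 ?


Scanning '34 / 29 % 519'
Token 1: '34' -> integer_literal
Token 2: '/' -> operator
Token 3: '29' -> integer_literal
Token 4: '%' -> operator
Token 5: '519' -> integer_literal
Total tokens: 5

5


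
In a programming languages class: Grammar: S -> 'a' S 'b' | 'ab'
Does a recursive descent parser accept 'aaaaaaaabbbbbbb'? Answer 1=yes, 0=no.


Grammar accepts strings of the form a^n b^n (n >= 1)
Word: 'aaaaaaaabbbbbbb'
Counting: 8 a's and 7 b's
Check: 8 == 7? No
Mismatch: a-count != b-count
Rejected

0


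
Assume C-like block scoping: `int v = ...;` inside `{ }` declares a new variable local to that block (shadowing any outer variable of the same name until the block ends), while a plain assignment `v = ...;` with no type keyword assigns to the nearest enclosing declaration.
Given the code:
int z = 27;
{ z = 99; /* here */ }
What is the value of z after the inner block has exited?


Analyzing scoping rules:
Outer scope: declares z = 27
Inner block: 'z = 99;' has no type keyword, so it is an assignment to the outer z (no shadowing)
The assignment changed the outer variable itself, so the new value persists after the block -> 99
Result: 99

99


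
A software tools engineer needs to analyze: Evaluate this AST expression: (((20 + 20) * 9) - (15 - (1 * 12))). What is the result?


Expression: (((20 + 20) * 9) - (15 - (1 * 12)))
Evaluating step by step:
  20 + 20 = 40
  40 * 9 = 360
  1 * 12 = 12
  15 - 12 = 3
  360 - 3 = 357
Result: 357

357


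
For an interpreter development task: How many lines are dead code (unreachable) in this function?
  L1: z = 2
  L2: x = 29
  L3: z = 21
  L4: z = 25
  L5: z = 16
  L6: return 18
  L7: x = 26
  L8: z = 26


Analyzing control flow:
  L1: reachable (before return)
  L2: reachable (before return)
  L3: reachable (before return)
  L4: reachable (before return)
  L5: reachable (before return)
  L6: reachable (return statement)
  L7: DEAD (after return at L6)
  L8: DEAD (after return at L6)
Return at L6, total lines = 8
Dead lines: L7 through L8
Count: 2

2


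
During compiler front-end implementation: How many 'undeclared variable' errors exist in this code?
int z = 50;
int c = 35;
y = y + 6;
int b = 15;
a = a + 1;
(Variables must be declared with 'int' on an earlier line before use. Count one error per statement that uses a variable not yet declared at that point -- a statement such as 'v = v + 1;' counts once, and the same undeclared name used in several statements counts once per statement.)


Scanning code line by line:
  Line 1: declare 'z' -> declared = ['z']
  Line 2: declare 'c' -> declared = ['c', 'z']
  Line 3: use 'y' -> ERROR (undeclared)
  Line 4: declare 'b' -> declared = ['b', 'c', 'z']
  Line 5: use 'a' -> ERROR (undeclared)
Total undeclared variable errors: 2

2


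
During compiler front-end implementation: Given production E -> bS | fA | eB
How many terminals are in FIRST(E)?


Production: E -> bS | fA | eB
Examining each alternative for leading terminals:
  E -> bS : first terminal = 'b'
  E -> fA : first terminal = 'f'
  E -> eB : first terminal = 'e'
FIRST(E) = {b, e, f}
Count: 3

3


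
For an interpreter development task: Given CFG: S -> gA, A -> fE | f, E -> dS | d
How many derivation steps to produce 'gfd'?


Grammar: S -> gA, A -> fE | f, E -> dS | d
Deriving 'gfd':
Step 1: S -> gA => gA
Step 2: A -> fE => gfE
Step 3: E -> d => gfd
Total derivation steps: 3

3


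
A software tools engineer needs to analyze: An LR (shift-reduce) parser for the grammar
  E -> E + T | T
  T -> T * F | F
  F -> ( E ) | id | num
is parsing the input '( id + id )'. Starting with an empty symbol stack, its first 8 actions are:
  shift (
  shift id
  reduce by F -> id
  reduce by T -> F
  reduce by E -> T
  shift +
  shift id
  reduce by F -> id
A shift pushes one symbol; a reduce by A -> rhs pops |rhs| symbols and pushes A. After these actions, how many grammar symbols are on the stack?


Tracking the symbol stack through each action:
  Action 1: shift '(' : push -> stack = [(] (size 1)
  Action 2: shift 'id' : push -> stack = [(, id] (size 2)
  Action 3: reduce by F -> id : pop 1, push F -> stack = [(, F] (size 2)
  Action 4: reduce by T -> F : pop 1, push T -> stack = [(, T] (size 2)
  Action 5: reduce by E -> T : pop 1, push E -> stack = [(, E] (size 2)
  Action 6: shift '+' : push -> stack = [(, E, +] (size 3)
  Action 7: shift 'id' : push -> stack = [(, E, +, id] (size 4)
  Action 8: reduce by F -> id : pop 1, push F -> stack = [(, E, +, F] (size 4)
Final stack size: 4

4
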